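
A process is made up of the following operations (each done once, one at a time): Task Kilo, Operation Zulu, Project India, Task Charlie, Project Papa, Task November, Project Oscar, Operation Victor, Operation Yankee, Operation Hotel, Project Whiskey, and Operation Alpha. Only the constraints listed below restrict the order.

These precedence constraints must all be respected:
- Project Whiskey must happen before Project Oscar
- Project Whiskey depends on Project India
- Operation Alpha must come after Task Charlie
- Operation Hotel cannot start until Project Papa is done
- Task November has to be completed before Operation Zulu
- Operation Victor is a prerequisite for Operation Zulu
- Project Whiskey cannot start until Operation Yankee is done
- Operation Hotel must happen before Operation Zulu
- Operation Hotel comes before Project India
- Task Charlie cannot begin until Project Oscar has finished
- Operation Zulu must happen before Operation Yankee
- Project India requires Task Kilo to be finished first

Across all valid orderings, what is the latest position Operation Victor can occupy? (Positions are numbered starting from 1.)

6

The operations that are forced after Operation Victor, directly or by a chain of constraints, are Operation Zulu, Task Charlie, Project Oscar, Operation Yankee, Project Whiskey, Operation Alpha. That's 6 operations.
With 6 mandatory successors out of 12 operations total, the latest slot for Operation Victor is 12−6 = 6, and it's reachable by doing all non-successors before Operation Victor.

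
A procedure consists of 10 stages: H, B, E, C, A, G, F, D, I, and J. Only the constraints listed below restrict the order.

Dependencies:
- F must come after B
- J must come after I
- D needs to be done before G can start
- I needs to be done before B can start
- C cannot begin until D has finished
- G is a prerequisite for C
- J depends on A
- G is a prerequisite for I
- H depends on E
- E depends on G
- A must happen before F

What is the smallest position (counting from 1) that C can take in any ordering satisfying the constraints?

Every stage that must precede C has to come before it. Tracing all chains that end at C, those stages are: G, D — 2 in total.
With 2 mandatory predecessors, the earliest C can sit is position 2+1 = 3, and placing just those 2 first achieves it.

3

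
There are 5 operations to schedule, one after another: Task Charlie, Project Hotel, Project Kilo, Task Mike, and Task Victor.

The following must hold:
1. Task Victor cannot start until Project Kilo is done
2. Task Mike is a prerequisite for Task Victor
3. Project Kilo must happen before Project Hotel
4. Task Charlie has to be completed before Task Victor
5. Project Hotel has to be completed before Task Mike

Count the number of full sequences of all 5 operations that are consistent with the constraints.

The operations with no prerequisites are Task Charlie, Project Kilo; any of them can be placed first.
Systematically extending each partial ordering one operation at a time and counting, there are 4 complete orderings.

4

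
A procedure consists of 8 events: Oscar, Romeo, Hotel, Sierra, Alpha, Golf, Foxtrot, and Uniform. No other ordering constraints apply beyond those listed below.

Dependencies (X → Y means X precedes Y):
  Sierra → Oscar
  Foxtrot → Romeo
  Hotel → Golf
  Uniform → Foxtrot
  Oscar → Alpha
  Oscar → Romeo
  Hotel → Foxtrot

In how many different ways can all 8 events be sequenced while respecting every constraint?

330

The events with no prerequisites are Hotel, Sierra, Uniform; any of them can be placed first.
Enumerating by repeatedly choosing an available event (one whose prerequisites are all placed) gives 330 distinct complete orderings.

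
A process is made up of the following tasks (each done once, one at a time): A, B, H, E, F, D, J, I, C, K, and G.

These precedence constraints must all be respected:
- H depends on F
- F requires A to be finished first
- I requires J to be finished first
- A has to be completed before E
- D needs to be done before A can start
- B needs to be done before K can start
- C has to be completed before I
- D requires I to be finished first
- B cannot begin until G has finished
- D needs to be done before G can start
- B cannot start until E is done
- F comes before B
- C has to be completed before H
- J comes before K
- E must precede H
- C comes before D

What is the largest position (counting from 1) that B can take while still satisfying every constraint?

The only task forced after B (directly or by a chain) is K.
With 1 mandatory successor out of 11 tasks total, the latest slot for B is 11−1 = 10, and it's reachable by doing all non-successors before B.

10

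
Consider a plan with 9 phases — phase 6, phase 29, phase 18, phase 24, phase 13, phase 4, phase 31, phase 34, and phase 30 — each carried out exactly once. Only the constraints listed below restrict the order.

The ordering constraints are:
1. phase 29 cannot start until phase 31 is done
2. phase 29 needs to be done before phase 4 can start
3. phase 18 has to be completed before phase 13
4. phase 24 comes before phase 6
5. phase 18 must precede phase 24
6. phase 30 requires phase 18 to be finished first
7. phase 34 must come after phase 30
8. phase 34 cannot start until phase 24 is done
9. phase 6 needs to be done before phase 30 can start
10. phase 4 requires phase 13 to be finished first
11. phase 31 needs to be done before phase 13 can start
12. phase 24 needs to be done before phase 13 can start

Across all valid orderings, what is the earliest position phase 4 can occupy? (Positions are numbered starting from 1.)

6

Working backwards through the constraints from phase 4, its full set of required predecessors is phase 29, phase 18, phase 24, phase 13, phase 31 — 5 of them.
With 5 mandatory predecessors, the earliest phase 4 can sit is position 5+1 = 6, and placing just those 5 first achieves it.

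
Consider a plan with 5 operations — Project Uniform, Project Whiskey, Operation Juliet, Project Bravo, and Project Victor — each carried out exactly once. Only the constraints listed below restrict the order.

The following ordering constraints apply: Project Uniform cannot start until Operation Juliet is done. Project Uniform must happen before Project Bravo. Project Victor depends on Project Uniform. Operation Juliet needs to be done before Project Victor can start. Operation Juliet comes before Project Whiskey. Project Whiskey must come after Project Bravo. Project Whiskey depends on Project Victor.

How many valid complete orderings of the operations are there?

Operation Juliet is the only operation with nothing required before it, so every ordering starts there.
Enumerating by repeatedly choosing an available operation (one whose prerequisites are all placed) gives 2 distinct complete orderings.

2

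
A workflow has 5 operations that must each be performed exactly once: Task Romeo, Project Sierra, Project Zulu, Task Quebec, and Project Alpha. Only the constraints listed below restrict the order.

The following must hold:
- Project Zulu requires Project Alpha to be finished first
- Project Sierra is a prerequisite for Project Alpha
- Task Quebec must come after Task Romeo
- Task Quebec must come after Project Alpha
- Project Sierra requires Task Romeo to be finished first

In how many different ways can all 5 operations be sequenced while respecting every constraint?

2

Task Romeo is the only operation with nothing required before it, so every ordering starts there.
Systematically extending each partial ordering one operation at a time and counting, there are 2 complete orderings.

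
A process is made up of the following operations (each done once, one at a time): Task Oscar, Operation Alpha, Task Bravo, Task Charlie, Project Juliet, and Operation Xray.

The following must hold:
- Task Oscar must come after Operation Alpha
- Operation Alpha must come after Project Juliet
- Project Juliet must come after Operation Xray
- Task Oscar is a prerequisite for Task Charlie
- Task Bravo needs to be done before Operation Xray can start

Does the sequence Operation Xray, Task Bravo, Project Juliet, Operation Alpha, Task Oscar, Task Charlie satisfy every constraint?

Here Task Bravo comes after Operation Xray.
That contradicts the constraint that Task Bravo must precede Operation Xray.

No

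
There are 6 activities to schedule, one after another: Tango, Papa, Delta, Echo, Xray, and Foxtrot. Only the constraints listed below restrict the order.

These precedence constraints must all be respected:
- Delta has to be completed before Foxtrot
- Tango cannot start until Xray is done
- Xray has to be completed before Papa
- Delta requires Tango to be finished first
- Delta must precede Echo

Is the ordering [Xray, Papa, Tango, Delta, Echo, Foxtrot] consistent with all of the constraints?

Every stated constraint is respected: Xray sits at position 1, ahead of Tango at position 3, and each of the other listed pairs likewise has the predecessor earlier in the sequence.

Yes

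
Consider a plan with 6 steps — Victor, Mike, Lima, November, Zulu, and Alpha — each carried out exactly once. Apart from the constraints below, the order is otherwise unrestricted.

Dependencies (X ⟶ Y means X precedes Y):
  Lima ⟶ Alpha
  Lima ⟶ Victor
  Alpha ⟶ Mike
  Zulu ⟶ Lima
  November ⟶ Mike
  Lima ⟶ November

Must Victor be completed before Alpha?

No

No chain of constraints connects Victor to Alpha in either direction.
A valid ordering placing Alpha before Victor exists, so the answer is no.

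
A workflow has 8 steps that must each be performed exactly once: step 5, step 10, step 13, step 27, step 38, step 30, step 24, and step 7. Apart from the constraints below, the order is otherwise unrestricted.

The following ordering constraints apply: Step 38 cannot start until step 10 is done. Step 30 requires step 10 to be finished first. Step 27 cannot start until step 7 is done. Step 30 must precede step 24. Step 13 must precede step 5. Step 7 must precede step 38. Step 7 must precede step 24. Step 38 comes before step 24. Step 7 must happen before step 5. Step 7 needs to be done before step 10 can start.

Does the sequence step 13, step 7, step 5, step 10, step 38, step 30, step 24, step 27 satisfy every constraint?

Yes

Going through the constraints one by one, each required predecessor appears earlier in the sequence than its dependent — e.g. step 7 (position 2) is before step 27 (position 8), as required.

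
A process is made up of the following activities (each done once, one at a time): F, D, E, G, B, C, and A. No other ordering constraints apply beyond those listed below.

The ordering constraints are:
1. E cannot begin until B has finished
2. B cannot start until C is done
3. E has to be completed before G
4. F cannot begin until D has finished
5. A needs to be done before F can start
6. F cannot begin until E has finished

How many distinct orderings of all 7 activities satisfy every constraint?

50

3 activities have no prerequisites (D, C, A), so any of them could come first.
Counting all ways to extend the partial order to a total order gives 50.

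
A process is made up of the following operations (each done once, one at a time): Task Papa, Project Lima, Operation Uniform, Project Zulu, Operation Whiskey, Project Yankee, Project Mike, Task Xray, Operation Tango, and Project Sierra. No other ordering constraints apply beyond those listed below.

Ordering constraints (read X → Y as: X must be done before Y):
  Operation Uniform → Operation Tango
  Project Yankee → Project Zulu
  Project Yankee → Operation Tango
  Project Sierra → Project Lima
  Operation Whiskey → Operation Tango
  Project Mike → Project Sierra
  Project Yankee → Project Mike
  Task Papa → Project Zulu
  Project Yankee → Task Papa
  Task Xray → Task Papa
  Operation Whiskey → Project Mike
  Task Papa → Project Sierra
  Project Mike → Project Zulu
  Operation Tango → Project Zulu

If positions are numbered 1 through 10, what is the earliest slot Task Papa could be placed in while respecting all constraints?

Working backwards through the constraints from Task Papa, its full set of required predecessors is Project Yankee, Task Xray — 2 of them.
So at minimum 2 operations come before Task Papa, putting Task Papa no earlier than position 3. That position is achievable by scheduling exactly those predecessors first.

3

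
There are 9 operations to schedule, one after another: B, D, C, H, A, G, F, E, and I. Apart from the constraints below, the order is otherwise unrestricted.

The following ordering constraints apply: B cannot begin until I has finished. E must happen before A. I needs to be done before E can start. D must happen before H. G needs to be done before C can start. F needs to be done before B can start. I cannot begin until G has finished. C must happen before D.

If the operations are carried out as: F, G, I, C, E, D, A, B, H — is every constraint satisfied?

Yes

Checking each listed constraint against this order: for instance, F is in position 1 and B in position 8, so that constraint holds — and the remaining constraints check out the same way.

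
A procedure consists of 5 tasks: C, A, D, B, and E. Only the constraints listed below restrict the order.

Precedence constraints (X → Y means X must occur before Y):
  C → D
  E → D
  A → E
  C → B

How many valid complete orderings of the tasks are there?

2 tasks have no prerequisites (C, A), so any of them could come first.
Systematically extending each partial ordering one task at a time and counting, there are 9 complete orderings.

9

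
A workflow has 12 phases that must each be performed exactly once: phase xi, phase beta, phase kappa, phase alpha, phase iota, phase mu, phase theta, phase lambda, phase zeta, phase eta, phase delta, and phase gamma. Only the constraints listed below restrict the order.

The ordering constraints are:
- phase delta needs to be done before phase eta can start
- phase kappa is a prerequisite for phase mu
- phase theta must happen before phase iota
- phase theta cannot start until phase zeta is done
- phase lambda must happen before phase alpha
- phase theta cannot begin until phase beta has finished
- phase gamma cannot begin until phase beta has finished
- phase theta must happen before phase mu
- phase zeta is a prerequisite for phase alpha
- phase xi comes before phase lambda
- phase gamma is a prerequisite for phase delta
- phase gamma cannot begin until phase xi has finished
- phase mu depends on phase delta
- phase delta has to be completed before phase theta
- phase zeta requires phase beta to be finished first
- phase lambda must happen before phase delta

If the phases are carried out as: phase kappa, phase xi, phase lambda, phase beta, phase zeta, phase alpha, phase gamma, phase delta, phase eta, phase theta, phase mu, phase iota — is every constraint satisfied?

Yes

Every stated constraint is respected: phase kappa sits at position 1, ahead of phase mu at position 11, and each of the other listed pairs likewise has the predecessor earlier in the sequence.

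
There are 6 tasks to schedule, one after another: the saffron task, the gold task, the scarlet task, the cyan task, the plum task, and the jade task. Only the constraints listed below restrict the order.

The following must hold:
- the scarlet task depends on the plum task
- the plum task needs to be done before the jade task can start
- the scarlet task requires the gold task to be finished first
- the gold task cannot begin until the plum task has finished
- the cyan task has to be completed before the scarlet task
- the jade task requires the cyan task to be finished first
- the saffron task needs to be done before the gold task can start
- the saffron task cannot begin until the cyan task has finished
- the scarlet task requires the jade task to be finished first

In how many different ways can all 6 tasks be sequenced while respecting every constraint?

8

The tasks with no prerequisites are the cyan task, the plum task; any of them can be placed first.
Enumerating by repeatedly choosing an available task (one whose prerequisites are all placed) gives 8 distinct complete orderings.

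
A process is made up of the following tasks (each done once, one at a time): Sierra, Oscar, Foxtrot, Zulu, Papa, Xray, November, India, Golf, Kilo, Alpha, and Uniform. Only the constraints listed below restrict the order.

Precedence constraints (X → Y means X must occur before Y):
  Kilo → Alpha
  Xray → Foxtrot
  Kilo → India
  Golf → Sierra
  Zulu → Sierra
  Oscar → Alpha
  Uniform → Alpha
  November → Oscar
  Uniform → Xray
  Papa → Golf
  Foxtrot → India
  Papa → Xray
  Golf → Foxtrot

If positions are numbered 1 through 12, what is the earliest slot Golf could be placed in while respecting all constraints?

2

Working backwards through the constraints from Golf, its only required predecessor is Papa.
So at minimum 1 task comes before Golf, putting Golf no earlier than position 2. That position is achievable by scheduling exactly that predecessor first.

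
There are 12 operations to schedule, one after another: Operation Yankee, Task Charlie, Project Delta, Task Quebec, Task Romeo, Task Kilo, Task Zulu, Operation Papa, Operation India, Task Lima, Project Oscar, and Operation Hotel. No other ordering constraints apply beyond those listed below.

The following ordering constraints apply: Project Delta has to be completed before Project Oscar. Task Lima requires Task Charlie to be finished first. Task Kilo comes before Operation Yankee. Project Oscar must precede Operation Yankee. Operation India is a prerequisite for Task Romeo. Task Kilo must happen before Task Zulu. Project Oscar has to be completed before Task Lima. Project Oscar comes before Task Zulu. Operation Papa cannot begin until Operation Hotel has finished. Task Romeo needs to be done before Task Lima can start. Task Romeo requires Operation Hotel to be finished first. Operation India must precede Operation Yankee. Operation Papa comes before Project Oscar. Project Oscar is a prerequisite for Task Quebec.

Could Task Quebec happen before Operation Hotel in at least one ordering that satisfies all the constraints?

No

There is a dependency chain Operation Hotel → Operation Papa → Project Oscar → Task Quebec, so Task Quebec always comes after Operation Hotel.
Hence Task Quebec can never be scheduled before Operation Hotel.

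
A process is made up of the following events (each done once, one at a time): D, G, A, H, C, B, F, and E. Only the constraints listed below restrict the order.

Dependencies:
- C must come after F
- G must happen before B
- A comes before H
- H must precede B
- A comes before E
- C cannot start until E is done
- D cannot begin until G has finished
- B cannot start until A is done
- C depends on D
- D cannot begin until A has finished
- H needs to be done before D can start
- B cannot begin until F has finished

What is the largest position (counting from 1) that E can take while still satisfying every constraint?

7

The only event forced after E (directly or by a chain) is C.
So at least 1 event follows E, putting E no later than position 7. That position is achievable by scheduling everything else first.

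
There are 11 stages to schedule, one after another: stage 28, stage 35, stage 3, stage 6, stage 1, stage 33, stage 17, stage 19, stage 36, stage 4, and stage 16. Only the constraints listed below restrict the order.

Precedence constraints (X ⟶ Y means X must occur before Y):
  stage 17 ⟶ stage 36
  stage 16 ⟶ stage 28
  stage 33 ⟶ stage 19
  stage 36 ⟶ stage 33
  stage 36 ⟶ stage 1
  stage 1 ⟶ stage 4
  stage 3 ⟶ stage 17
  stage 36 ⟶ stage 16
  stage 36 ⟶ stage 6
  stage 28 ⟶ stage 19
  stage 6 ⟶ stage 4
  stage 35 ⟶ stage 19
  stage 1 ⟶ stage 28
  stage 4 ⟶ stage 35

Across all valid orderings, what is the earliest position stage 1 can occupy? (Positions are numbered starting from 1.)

The stages that are forced before stage 1, directly or transitively, are stage 3, stage 17, stage 36. That's 3 stages.
So at minimum 3 stages come before stage 1, putting stage 1 no earlier than position 4. That position is achievable by scheduling exactly those predecessors first.

4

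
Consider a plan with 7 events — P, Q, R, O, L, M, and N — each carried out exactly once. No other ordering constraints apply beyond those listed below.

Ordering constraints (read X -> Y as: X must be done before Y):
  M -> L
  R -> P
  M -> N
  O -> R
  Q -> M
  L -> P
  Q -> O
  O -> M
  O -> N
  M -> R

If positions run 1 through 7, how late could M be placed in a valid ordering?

3

The events that are forced after M, directly or by a chain of constraints, are P, R, L, N. That's 4 events.
With 4 mandatory successors out of 7 events total, the latest slot for M is 7−4 = 3, and it's reachable by doing all non-successors before M.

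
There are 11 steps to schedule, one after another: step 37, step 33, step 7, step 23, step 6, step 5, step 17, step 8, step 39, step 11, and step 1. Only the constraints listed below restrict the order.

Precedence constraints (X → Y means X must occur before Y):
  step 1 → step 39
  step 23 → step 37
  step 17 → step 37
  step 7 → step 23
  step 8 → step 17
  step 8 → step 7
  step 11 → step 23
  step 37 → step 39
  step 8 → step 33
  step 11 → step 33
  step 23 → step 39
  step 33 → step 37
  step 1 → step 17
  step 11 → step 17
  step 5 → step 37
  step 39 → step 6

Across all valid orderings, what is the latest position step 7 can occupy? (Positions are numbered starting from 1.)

Following every chain forward from step 7, the steps that must come later are step 37, step 23, step 6, step 39 — 4 of them.
With 4 mandatory successors out of 11 steps total, the latest slot for step 7 is 11−4 = 7, and it's reachable by doing all non-successors before step 7.

7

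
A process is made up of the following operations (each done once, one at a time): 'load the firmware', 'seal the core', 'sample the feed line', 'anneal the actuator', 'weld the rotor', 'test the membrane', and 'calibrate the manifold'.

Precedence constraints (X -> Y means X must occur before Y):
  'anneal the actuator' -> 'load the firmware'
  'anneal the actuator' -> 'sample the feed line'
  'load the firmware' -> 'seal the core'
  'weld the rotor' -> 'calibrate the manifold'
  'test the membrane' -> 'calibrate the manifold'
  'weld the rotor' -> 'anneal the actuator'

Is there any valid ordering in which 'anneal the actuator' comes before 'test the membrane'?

Yes

No chain of constraints runs from 'test the membrane' to 'anneal the actuator', so 'test the membrane' is not required to come first.
That means at least one valid schedule has 'anneal the actuator' before 'test the membrane'.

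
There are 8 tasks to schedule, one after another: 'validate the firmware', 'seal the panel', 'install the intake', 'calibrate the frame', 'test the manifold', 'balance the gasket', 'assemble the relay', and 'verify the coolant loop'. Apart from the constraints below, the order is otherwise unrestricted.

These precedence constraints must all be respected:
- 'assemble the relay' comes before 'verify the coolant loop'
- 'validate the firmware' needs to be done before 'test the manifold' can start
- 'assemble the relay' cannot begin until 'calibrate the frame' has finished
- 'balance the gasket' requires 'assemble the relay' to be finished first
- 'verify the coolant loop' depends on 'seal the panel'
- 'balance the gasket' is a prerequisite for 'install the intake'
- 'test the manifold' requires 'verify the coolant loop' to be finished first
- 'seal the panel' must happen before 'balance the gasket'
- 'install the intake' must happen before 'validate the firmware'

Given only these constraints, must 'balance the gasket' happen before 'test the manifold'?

Tracing the constraints gives a chain: 'balance the gasket' → 'install the intake' → 'validate the firmware' → 'test the manifold'.
Hence 'balance the gasket' necessarily comes before 'test the manifold'.

Yes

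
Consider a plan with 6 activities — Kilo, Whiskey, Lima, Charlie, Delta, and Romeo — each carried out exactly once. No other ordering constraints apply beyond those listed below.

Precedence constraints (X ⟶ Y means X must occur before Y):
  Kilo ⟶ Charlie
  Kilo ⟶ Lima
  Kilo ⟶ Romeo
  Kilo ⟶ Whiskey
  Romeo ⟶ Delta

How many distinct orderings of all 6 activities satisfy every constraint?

60

Only Kilo has no prerequisites, so it must go first.
Counting all ways to extend the partial order to a total order gives 60.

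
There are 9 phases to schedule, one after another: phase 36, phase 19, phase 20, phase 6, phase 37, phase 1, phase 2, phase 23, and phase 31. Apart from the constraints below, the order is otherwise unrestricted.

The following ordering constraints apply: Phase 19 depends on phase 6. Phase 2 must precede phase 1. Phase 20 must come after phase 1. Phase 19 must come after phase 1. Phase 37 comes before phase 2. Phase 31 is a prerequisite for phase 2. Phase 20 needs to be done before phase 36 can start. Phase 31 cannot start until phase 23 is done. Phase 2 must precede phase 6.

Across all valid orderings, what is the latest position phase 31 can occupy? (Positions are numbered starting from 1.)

Every phase that must follow phase 31 has to come after it. Tracing all chains starting from phase 31, those phases are: phase 36, phase 19, phase 20, phase 6, phase 1, phase 2 — 6 in total.
So at least 6 phases follow phase 31, putting phase 31 no later than position 3. That position is achievable by scheduling everything else first.

3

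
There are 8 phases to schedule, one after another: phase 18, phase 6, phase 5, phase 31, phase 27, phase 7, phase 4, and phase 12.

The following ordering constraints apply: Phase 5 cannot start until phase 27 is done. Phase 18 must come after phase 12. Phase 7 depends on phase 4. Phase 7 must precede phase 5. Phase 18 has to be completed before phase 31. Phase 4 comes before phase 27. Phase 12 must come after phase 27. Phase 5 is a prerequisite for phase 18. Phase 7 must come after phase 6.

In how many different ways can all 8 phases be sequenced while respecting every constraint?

14

The phases with no prerequisites are phase 6, phase 4; any of them can be placed first.
Systematically extending each partial ordering one phase at a time and counting, there are 14 complete orderings.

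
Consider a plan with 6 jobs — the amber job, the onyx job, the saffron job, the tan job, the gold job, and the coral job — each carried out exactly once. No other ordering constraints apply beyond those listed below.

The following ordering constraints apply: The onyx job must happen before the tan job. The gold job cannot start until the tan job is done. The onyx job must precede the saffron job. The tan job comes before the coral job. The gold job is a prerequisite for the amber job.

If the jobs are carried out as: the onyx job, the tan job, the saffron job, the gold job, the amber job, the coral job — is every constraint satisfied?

Yes

Every stated constraint is respected: the tan job sits at position 2, ahead of the coral job at position 6, and each of the other listed pairs likewise has the predecessor earlier in the sequence.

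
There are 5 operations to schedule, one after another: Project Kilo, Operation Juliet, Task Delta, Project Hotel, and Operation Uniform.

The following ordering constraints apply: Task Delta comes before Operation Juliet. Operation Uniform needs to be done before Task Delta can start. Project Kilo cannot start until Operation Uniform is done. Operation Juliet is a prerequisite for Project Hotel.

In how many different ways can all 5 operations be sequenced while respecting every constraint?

Operation Uniform is the only operation with nothing required before it, so every ordering starts there.
Counting all ways to extend the partial order to a total order gives 4.

4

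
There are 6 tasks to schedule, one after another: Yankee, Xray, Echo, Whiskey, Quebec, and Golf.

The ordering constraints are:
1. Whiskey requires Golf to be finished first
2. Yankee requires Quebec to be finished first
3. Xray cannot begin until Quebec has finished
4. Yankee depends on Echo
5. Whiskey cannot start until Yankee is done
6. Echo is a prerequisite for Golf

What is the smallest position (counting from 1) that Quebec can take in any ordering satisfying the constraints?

1

Nothing is required before Quebec; it can be the very first task.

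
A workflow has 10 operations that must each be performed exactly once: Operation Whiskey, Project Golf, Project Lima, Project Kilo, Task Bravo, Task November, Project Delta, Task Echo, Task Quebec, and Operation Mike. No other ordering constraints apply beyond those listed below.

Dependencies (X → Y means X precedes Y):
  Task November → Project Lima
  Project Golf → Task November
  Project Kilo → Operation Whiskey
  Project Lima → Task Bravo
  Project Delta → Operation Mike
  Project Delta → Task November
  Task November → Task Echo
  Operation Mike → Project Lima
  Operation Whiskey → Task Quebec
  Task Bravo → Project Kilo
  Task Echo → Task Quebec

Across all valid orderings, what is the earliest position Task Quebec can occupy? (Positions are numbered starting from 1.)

10

The operations that are forced before Task Quebec, directly or transitively, are Operation Whiskey, Project Golf, Project Lima, Project Kilo, Task Bravo, Task November, Project Delta, Task Echo, Operation Mike. That's 9 operations.
So at minimum 9 operations come before Task Quebec, putting Task Quebec no earlier than position 10. That position is achievable by scheduling exactly those predecessors first.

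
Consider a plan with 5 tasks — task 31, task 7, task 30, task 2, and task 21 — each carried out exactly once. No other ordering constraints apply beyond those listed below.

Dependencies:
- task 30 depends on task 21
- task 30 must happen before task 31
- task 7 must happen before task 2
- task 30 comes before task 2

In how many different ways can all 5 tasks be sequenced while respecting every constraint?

2 tasks have no prerequisites (task 7, task 21), so any of them could come first.
Systematically extending each partial ordering one task at a time and counting, there are 7 complete orderings.

7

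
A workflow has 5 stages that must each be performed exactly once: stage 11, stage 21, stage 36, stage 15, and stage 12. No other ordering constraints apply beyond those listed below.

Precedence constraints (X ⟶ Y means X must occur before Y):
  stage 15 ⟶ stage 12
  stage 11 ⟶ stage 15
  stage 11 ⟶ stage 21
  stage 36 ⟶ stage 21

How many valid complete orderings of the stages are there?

2 stages have no prerequisites (stage 11, stage 36), so any of them could come first.
Enumerating by repeatedly choosing an available stage (one whose prerequisites are all placed) gives 9 distinct complete orderings.

9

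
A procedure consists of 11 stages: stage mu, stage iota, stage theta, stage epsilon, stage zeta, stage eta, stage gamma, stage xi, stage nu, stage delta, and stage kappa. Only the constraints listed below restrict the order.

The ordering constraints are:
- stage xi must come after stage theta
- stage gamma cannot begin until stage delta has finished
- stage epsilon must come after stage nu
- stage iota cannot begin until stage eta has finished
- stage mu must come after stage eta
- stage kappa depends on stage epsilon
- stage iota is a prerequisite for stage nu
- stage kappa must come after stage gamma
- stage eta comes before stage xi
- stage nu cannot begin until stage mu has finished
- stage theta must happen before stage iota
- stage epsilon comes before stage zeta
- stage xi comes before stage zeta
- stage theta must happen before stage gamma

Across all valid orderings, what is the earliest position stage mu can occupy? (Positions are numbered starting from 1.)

The only stage forced before stage mu (directly or transitively) is stage eta.
With 1 mandatory predecessor, the earliest stage mu can sit is position 1+1 = 2, and placing just that one first achieves it.

2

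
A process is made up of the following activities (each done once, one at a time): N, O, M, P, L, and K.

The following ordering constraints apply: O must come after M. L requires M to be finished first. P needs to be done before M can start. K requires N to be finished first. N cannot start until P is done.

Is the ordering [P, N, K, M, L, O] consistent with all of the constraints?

Checking each listed constraint against this order: for instance, P is in position 1 and M in position 4, so that constraint holds — and the remaining constraints check out the same way.

Yes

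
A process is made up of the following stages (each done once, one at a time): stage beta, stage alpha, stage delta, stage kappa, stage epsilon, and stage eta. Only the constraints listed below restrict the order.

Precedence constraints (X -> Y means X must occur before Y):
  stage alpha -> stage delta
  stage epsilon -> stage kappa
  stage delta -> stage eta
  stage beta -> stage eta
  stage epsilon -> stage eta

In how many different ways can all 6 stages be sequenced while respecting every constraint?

3 stages have no prerequisites (stage beta, stage alpha, stage epsilon), so any of them could come first.
Counting all ways to extend the partial order to a total order gives 42.

42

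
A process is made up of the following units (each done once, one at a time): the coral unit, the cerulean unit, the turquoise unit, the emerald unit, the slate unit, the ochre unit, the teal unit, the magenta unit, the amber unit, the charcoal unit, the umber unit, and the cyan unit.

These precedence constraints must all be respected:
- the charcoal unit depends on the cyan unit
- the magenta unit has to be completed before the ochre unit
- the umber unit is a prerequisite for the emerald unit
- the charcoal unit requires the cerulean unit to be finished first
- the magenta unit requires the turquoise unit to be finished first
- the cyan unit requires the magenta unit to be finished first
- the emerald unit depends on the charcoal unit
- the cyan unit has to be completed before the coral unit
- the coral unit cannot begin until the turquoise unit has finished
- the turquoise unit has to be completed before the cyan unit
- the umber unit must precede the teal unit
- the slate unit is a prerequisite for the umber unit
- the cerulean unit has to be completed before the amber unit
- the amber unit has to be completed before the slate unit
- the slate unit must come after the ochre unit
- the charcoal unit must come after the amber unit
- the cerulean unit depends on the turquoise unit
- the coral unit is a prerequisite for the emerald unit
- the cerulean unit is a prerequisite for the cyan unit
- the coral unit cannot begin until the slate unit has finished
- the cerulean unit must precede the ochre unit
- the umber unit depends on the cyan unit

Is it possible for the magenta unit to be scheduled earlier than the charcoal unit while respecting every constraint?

Yes

The magenta unit is actually forced before the charcoal unit by the constraints, so certainly some valid ordering has the magenta unit first.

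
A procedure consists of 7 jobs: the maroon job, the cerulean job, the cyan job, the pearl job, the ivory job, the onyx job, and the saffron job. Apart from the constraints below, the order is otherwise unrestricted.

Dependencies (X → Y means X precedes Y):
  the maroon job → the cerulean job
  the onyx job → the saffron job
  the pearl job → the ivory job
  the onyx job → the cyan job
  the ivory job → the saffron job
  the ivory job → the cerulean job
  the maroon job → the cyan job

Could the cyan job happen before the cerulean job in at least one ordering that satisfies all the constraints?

Yes

Nothing in the constraints forces the cerulean job before the cyan job — there is no chain from the cerulean job to the cyan job.
That means at least one valid schedule has the cyan job before the cerulean job.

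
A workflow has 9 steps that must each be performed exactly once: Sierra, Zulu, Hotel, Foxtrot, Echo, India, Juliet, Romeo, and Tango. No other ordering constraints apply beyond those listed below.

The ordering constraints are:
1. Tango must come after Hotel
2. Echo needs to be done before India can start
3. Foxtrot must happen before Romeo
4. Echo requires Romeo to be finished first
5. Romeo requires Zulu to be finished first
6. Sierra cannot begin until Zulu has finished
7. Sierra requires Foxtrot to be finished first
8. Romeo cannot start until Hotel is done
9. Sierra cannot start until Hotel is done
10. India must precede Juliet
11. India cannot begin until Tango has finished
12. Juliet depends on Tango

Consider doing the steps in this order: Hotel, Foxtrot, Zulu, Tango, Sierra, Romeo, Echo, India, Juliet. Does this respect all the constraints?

Checking each listed constraint against this order: for instance, Hotel is in position 1 and Romeo in position 6, so that constraint holds — and the remaining constraints check out the same way.

Yes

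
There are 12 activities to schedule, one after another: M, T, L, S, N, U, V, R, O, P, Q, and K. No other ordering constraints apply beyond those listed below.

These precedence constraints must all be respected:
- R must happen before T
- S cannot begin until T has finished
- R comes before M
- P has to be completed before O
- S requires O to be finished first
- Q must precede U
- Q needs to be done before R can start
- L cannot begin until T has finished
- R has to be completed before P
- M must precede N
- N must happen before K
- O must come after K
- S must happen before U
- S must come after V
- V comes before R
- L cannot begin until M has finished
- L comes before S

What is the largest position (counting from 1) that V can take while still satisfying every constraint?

2

Every activity that must follow V has to come after it. Tracing all chains starting from V, those activities are: M, T, L, S, N, U, R, O, P, K — 10 in total.
So at least 10 activities follow V, putting V no later than position 2. That position is achievable by scheduling everything else first.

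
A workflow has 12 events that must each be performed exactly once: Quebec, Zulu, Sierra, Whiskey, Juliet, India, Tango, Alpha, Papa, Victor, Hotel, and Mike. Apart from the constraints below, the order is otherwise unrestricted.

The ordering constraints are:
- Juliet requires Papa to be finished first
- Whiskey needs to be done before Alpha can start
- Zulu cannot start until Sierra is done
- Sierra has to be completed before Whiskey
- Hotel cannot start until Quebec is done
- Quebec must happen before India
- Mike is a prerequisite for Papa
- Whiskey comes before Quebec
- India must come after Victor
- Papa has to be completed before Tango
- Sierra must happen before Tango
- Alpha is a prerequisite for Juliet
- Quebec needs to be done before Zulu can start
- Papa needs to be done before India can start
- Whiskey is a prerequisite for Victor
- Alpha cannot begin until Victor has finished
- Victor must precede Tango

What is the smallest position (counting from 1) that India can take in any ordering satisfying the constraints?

The events that are forced before India, directly or transitively, are Quebec, Sierra, Whiskey, Papa, Victor, Mike. That's 6 events.
So at minimum 6 events come before India, putting India no earlier than position 7. That position is achievable by scheduling exactly those predecessors first.

7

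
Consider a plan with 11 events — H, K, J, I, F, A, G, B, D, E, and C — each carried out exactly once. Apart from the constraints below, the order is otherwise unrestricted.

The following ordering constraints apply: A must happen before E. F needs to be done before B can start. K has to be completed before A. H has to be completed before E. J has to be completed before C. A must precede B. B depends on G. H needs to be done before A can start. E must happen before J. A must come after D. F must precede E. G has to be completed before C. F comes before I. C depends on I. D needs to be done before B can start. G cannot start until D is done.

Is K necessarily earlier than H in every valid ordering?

No

No chain of constraints connects K to H in either direction.
A valid ordering placing H before K exists, so the answer is no.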